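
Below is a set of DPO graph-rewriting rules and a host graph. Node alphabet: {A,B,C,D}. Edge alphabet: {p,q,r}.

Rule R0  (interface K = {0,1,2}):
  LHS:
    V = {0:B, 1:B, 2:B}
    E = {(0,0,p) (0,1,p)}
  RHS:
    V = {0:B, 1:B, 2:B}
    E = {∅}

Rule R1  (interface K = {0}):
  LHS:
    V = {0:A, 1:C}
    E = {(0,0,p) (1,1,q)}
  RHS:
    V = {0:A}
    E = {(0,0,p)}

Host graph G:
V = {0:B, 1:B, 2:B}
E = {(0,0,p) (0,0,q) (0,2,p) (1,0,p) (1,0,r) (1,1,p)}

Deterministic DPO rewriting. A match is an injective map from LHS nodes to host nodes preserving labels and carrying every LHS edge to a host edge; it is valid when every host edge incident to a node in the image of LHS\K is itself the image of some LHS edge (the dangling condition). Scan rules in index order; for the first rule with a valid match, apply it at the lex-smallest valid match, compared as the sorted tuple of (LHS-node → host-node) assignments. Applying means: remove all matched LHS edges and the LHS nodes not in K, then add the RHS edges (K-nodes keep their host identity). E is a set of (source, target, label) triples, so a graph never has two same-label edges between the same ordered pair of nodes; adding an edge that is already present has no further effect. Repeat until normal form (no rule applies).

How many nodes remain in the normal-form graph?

Answer: 3

Derivation:
initial: |V|=3 |E|=6  E = 0-p->0 0-q->0 0-p->2 1-p->0 1-r->0 1-p->1
step 1: apply R0 at {0↦0, 1↦2, 2↦1}  → |V|=3 |E|=4  E = 0-q->0 1-p->0 1-r->0 1-p->1
step 2: apply R0 at {0↦1, 1↦0, 2↦2}  → |V|=3 |E|=2  E = 0-q->0 1-r->0
final graph: no rule applies after step 2
NF nodes: {0:B, 1:B, 2:B}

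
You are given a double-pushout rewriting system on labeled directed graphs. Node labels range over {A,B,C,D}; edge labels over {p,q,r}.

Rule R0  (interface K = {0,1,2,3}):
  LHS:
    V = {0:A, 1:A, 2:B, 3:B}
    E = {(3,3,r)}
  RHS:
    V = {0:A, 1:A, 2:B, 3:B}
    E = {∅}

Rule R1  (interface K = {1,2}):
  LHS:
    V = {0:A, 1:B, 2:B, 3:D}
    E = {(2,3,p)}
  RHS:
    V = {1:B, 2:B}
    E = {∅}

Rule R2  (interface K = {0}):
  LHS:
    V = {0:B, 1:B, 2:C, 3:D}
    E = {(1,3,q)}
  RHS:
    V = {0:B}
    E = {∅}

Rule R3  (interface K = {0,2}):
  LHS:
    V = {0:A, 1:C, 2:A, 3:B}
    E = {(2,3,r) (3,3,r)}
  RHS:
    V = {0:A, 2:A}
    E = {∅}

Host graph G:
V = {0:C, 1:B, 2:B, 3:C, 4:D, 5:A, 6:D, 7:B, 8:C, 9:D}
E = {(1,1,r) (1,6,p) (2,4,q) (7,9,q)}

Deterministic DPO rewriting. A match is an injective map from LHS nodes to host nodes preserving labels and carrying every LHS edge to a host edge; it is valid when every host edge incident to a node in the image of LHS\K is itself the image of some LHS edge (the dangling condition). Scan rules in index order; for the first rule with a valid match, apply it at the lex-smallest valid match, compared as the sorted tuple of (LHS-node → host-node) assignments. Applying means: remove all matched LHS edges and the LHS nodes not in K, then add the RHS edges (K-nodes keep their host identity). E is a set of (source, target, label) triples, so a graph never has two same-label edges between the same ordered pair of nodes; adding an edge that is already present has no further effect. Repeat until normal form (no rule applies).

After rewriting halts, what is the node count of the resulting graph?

Answer: 2

Derivation:
[0] host  ⇒  10 nodes, 4 edges  {1-r->1 1-p->6 2-q->4 7-q->9}
[1] R1 @ {0↦5, 1↦2, 2↦1, 3↦6}  ⇒  8 nodes, 3 edges  {1-r->1 2-q->4 7-q->9}
[2] R2 @ {0↦1, 1↦2, 2↦0, 3↦4}  ⇒  5 nodes, 2 edges  {1-r->1 7-q->9}
[3] R2 @ {0↦1, 1↦7, 2↦3, 3↦9}  ⇒  2 nodes, 1 edges  {1-r->1}
final graph: no rule applies after step 3
NF nodes: {1:B, 8:C}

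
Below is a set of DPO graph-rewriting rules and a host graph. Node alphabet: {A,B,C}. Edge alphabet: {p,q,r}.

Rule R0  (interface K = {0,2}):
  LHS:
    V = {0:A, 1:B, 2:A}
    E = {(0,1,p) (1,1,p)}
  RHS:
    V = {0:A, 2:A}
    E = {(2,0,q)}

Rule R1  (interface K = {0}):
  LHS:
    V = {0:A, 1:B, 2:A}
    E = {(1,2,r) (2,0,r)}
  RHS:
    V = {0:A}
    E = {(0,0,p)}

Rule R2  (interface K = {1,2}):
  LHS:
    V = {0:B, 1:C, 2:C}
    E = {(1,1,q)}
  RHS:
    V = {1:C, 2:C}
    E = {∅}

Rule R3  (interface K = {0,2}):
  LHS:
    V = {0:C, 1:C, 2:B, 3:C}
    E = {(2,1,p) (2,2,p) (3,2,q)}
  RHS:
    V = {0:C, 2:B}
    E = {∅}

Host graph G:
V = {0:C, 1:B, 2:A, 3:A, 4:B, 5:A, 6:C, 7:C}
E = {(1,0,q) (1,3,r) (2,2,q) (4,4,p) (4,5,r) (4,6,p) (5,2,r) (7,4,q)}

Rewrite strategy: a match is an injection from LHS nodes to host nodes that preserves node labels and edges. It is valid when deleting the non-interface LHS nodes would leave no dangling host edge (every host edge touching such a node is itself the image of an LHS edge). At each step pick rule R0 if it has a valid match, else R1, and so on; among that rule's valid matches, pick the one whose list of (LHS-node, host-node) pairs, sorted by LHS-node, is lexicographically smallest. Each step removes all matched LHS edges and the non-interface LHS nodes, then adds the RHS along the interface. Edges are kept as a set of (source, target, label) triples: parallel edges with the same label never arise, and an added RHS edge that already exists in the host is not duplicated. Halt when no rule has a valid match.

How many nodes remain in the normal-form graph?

Answer: 4

Rewrite trace:
start.  V:8 E:8  edges: 1-q->0 1-r->3 2-q->2 4-p->4 4-r->5 4-p->6 5-r->2 7-q->4
1. fire R3 via {0↦0, 1↦6, 2↦4, 3↦7}  →  V:6 E:5  edges: 1-q->0 1-r->3 2-q->2 4-r->5 5-r->2
2. fire R1 via {0↦2, 1↦4, 2↦5}  →  V:4 E:4  edges: 1-q->0 1-r->3 2-p->2 2-q->2
halt: no rule applies after step 2
NF nodes: {0:C, 1:B, 2:A, 3:A}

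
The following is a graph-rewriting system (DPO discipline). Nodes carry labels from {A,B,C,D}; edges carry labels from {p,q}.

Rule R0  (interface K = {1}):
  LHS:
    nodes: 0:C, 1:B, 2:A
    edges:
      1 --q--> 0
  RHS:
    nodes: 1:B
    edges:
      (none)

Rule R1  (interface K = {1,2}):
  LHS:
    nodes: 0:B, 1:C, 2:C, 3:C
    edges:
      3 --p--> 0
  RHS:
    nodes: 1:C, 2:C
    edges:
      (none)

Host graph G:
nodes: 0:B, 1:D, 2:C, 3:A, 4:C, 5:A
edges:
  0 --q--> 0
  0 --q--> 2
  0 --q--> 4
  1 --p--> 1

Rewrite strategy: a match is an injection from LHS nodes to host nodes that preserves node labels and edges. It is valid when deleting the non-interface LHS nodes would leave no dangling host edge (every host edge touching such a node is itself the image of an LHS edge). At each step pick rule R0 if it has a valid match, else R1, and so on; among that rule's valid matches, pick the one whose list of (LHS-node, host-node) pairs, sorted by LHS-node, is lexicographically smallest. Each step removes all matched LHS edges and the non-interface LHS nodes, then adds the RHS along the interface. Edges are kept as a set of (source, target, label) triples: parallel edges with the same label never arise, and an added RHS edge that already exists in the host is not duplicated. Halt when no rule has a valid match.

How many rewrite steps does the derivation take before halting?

Answer: 2

Derivation:
initial: |V|=6 |E|=4  E = 0-q->0 0-q->2 0-q->4 1-p->1
step 1: apply R0 at {0↦2, 1↦0, 2↦3}  → |V|=4 |E|=3  E = 0-q->0 0-q->4 1-p->1
step 2: apply R0 at {0↦4, 1↦0, 2↦5}  → |V|=2 |E|=2  E = 0-q->0 1-p->1
halt: no rule applies after step 2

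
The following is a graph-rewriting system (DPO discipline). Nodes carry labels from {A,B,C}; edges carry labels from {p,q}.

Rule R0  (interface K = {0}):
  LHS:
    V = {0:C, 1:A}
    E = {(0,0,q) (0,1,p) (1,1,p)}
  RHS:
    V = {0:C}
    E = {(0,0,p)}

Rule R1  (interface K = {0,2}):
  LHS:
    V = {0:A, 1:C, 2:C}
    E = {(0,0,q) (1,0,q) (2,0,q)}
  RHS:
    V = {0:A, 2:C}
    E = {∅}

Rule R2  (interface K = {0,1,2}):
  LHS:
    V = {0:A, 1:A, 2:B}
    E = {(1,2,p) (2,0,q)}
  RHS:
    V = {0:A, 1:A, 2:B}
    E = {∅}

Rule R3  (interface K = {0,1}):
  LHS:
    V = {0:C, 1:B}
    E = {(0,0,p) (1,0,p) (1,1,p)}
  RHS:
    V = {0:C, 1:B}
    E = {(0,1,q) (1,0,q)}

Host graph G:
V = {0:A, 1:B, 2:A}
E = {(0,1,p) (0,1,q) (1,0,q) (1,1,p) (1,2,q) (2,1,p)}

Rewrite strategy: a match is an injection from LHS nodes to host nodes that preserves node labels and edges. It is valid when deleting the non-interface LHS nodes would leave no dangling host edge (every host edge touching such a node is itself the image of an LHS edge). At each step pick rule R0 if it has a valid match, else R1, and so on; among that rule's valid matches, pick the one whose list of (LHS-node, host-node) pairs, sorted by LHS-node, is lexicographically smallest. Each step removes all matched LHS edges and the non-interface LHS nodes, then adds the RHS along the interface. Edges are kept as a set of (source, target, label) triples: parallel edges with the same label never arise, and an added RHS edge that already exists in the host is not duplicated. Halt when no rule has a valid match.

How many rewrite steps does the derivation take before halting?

Answer: 2

Steps:
start.  V:3 E:6  edges: 0-p->1 0-q->1 1-q->0 1-p->1 1-q->2 2-p->1
1. fire R2 via {0↦0, 1↦2, 2↦1}  →  V:3 E:4  edges: 0-p->1 0-q->1 1-p->1 1-q->2
2. fire R2 via {0↦2, 1↦0, 2↦1}  →  V:3 E:2  edges: 0-q->1 1-p->1
final graph: no rule applies after step 2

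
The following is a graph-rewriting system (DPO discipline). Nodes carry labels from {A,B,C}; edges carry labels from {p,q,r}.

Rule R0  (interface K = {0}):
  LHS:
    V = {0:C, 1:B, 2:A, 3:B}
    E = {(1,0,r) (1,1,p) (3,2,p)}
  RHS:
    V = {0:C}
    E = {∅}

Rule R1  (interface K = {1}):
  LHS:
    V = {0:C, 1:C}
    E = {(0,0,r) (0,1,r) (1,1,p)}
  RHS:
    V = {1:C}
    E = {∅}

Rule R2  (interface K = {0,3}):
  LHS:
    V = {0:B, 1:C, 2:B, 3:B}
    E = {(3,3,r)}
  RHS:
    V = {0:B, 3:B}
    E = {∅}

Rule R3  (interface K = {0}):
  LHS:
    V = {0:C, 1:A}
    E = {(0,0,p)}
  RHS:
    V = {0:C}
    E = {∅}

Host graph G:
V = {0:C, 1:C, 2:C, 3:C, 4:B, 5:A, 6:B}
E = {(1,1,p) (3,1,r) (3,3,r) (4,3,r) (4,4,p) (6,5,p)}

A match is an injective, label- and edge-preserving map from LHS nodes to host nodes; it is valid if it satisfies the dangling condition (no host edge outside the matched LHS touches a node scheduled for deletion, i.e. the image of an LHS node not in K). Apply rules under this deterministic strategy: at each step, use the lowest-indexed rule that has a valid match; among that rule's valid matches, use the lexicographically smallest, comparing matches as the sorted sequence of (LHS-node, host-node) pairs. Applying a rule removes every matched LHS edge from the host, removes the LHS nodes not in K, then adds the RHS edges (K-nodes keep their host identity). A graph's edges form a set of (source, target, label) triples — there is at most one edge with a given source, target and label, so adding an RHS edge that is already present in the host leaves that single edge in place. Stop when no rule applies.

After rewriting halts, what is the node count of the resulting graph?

initial: |V|=7 |E|=6  E = 1-p->1 3-r->1 3-r->3 4-r->3 4-p->4 6-p->5
step 1: apply R0 at {0↦3, 1↦4, 2↦5, 3↦6}  → |V|=4 |E|=3  E = 1-p->1 3-r->1 3-r->3
step 2: apply R1 at {0↦3, 1↦1}  → |V|=3 |E|=0  E = ∅
normal form: no rule applies after step 2
NF nodes: {0:C, 1:C, 2:C}

Answer: 3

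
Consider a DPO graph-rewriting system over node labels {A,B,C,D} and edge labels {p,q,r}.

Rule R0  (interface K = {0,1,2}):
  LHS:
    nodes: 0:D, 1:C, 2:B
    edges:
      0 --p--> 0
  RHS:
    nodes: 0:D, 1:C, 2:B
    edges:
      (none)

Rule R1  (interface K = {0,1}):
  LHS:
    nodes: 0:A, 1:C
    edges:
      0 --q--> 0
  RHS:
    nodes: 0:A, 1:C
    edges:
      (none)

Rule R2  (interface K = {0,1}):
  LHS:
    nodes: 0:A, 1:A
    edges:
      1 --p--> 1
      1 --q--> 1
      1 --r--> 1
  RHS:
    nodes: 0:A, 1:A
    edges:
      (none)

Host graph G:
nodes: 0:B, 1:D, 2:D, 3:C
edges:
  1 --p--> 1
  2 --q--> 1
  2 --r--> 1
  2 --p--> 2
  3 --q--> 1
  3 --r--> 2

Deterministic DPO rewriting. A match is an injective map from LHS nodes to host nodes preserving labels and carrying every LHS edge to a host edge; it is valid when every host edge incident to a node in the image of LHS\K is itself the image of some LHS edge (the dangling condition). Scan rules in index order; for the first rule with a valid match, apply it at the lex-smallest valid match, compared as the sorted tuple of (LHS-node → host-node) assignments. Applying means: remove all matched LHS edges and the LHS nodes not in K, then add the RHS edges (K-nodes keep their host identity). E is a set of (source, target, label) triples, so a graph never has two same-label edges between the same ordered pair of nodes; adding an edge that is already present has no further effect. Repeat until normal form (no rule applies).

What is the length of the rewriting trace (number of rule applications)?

[0] host  ⇒  4 nodes, 6 edges  {1-p->1 2-q->1 2-r->1 2-p->2 3-q->1 3-r->2}
[1] R0 @ {0↦1, 1↦3, 2↦0}  ⇒  4 nodes, 5 edges  {2-q->1 2-r->1 2-p->2 3-q->1 3-r->2}
[2] R0 @ {0↦2, 1↦3, 2↦0}  ⇒  4 nodes, 4 edges  {2-q->1 2-r->1 3-q->1 3-r->2}
normal form: no rule applies after step 2

Answer: 2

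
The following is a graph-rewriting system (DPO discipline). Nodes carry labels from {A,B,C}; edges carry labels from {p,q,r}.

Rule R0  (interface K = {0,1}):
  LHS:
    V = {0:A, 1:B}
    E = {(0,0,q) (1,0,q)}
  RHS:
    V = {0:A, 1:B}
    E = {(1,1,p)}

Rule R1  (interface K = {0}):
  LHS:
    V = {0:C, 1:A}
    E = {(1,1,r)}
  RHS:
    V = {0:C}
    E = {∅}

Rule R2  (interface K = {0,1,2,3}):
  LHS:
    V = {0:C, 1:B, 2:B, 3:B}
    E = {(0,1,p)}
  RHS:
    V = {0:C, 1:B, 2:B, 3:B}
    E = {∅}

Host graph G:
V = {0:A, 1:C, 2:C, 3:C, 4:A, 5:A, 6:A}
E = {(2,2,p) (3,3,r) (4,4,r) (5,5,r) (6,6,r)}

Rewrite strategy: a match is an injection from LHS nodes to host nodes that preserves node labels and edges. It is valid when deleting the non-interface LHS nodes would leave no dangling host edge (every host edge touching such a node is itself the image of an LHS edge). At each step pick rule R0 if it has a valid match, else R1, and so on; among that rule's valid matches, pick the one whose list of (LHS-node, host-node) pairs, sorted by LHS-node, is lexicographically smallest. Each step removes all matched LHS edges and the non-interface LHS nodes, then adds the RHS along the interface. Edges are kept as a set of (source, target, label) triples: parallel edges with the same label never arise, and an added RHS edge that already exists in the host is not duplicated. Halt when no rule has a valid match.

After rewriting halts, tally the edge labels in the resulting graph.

start.  V:7 E:5  edges: 2-p->2 3-r->3 4-r->4 5-r->5 6-r->6
1. fire R1 via {0↦1, 1↦4}  →  V:6 E:4  edges: 2-p->2 3-r->3 5-r->5 6-r->6
2. fire R1 via {0↦1, 1↦5}  →  V:5 E:3  edges: 2-p->2 3-r->3 6-r->6
3. fire R1 via {0↦1, 1↦6}  →  V:4 E:2  edges: 2-p->2 3-r->3
halt: no rule applies after step 3
NF edges: [(2, 2, 'p'), (3, 3, 'r')]

Answer: p:1 r:1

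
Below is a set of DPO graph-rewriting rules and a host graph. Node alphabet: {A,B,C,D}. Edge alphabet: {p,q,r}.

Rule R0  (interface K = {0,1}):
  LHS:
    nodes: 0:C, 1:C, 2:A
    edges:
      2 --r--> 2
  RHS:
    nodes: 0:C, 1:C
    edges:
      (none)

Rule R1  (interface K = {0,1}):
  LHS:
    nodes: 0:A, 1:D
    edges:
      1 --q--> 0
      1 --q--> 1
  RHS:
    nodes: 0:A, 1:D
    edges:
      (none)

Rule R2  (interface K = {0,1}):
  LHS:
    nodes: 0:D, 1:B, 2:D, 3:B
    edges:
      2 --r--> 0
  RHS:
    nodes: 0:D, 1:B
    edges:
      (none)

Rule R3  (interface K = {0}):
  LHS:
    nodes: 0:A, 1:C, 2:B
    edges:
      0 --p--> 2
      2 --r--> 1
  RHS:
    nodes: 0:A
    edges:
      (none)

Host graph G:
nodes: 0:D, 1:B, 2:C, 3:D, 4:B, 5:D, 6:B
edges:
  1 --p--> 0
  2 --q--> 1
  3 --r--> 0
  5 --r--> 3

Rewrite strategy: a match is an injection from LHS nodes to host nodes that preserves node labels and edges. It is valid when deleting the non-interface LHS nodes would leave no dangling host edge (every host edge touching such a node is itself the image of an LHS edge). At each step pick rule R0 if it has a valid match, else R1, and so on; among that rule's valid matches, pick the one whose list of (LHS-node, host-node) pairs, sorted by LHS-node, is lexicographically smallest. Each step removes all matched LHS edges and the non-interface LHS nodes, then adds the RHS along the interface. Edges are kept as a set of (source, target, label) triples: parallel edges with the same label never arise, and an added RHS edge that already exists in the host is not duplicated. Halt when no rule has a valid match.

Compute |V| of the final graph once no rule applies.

[0] host  ⇒  7 nodes, 4 edges  {1-p->0 2-q->1 3-r->0 5-r->3}
[1] R2 @ {0↦3, 1↦1, 2↦5, 3↦4}  ⇒  5 nodes, 3 edges  {1-p->0 2-q->1 3-r->0}
[2] R2 @ {0↦0, 1↦1, 2↦3, 3↦6}  ⇒  3 nodes, 2 edges  {1-p->0 2-q->1}
halt: no rule applies after step 2
NF nodes: {0:D, 1:B, 2:C}

Answer: 3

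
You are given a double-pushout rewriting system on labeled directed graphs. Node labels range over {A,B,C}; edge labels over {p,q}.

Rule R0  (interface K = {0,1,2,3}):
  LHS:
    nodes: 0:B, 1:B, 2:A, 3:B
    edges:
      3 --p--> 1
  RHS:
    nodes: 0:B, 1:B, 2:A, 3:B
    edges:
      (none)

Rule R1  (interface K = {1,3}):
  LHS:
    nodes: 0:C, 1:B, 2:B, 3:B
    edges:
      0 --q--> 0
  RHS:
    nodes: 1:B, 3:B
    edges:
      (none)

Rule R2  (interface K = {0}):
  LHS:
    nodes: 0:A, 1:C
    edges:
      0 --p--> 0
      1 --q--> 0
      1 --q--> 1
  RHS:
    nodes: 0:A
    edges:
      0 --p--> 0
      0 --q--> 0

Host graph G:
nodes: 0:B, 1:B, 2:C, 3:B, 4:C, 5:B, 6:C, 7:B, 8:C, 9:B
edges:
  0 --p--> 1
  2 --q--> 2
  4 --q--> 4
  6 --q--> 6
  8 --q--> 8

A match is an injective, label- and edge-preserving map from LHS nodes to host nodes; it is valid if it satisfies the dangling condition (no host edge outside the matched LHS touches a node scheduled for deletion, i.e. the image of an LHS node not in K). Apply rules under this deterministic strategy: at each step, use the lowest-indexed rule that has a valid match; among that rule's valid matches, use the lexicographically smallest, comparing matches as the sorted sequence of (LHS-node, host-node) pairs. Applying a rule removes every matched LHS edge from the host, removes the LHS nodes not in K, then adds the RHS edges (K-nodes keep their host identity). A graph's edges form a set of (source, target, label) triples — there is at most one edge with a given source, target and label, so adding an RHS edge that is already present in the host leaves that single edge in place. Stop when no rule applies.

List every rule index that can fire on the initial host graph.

R0: no valid match — LHS pattern not found
R1: 320 valid matches — {0↦2, 1↦0, 2↦3, 3↦1}, {0↦2, 1↦0, 2↦3, 3↦5}, {0↦2, 1↦0, 2↦3, 3↦7} (+317 more)
R2: no valid match — LHS pattern not found

Answer: [R1]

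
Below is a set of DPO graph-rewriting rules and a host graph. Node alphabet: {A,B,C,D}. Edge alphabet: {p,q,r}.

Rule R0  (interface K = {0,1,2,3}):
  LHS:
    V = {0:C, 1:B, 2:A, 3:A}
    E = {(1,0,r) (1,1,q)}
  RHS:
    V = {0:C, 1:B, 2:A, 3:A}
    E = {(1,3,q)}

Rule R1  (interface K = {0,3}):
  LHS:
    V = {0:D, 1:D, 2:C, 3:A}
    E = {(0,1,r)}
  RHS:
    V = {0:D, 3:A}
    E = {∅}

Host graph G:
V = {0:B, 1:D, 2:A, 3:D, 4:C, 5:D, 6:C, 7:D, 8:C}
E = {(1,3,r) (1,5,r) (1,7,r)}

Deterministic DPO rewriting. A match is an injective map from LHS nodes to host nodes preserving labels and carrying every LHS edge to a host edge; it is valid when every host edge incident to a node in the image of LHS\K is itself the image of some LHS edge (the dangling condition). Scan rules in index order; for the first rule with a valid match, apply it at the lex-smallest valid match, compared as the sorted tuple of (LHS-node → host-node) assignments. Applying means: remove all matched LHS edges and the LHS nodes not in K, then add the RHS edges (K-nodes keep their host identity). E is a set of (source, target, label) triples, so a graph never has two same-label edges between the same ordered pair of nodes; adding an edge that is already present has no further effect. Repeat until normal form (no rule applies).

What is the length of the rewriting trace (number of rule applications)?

start.  V:9 E:3  edges: 1-r->3 1-r->5 1-r->7
1. fire R1 via {0↦1, 1↦3, 2↦4, 3↦2}  →  V:7 E:2  edges: 1-r->5 1-r->7
2. fire R1 via {0↦1, 1↦5, 2↦6, 3↦2}  →  V:5 E:1  edges: 1-r->7
3. fire R1 via {0↦1, 1↦7, 2↦8, 3↦2}  →  V:3 E:0  edges: ∅
final graph: no rule applies after step 3

Answer: 3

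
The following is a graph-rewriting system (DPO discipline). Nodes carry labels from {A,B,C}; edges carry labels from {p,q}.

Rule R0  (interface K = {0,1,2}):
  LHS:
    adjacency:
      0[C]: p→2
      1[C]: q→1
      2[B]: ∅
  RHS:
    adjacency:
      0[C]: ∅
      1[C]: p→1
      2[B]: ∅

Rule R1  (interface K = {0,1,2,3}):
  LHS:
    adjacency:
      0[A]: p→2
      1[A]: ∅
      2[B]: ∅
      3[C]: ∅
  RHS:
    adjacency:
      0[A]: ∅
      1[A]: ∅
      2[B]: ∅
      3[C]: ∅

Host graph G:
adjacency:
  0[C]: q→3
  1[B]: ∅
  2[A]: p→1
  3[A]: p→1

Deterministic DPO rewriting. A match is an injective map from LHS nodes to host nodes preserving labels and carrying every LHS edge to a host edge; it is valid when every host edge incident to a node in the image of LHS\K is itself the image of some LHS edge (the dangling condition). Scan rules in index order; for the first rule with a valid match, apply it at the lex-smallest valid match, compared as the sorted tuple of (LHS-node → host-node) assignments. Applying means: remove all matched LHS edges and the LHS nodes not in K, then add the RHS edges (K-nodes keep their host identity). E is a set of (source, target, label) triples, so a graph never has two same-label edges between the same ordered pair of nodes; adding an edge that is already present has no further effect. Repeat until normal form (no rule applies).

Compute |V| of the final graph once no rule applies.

initial: |V|=4 |E|=3  E = 0-q->3 2-p->1 3-p->1
step 1: apply R1 at {0↦2, 1↦3, 2↦1, 3↦0}  → |V|=4 |E|=2  E = 0-q->3 3-p->1
step 2: apply R1 at {0↦3, 1↦2, 2↦1, 3↦0}  → |V|=4 |E|=1  E = 0-q->3
final graph: no rule applies after step 2
NF nodes: {0:C, 1:B, 2:A, 3:A}

Answer: 4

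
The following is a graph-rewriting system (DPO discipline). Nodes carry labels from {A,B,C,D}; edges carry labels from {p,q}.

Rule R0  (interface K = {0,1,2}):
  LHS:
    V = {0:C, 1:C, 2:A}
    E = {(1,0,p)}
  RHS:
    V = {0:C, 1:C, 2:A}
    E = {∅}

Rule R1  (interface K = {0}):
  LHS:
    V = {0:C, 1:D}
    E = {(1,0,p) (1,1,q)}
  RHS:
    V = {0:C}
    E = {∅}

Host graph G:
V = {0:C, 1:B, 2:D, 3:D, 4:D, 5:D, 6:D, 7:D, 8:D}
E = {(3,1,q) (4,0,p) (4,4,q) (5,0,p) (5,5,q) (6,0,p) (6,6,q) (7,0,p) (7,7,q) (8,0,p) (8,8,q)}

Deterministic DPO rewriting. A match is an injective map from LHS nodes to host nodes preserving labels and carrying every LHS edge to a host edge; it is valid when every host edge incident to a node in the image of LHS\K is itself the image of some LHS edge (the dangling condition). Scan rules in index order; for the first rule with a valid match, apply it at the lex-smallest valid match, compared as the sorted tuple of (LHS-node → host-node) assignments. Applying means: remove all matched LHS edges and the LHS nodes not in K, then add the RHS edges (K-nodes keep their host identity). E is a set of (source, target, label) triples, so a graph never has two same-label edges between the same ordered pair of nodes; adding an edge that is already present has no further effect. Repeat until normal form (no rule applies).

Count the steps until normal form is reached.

initial: |V|=9 |E|=11  E = 3-q->1 4-p->0 4-q->4 5-p->0 5-q->5 6-p->0 6-q->6 7-p->0 7-q->7 8-p->0 8-q->8
step 1: apply R1 at {0↦0, 1↦4}  → |V|=8 |E|=9  E = 3-q->1 5-p->0 5-q->5 6-p->0 6-q->6 7-p->0 7-q->7 8-p->0 8-q->8
step 2: apply R1 at {0↦0, 1↦5}  → |V|=7 |E|=7  E = 3-q->1 6-p->0 6-q->6 7-p->0 7-q->7 8-p->0 8-q->8
step 3: apply R1 at {0↦0, 1↦6}  → |V|=6 |E|=5  E = 3-q->1 7-p->0 7-q->7 8-p->0 8-q->8
step 4: apply R1 at {0↦0, 1↦7}  → |V|=5 |E|=3  E = 3-q->1 8-p->0 8-q->8
step 5: apply R1 at {0↦0, 1↦8}  → |V|=4 |E|=1  E = 3-q->1
normal form: no rule applies after step 5

Answer: 5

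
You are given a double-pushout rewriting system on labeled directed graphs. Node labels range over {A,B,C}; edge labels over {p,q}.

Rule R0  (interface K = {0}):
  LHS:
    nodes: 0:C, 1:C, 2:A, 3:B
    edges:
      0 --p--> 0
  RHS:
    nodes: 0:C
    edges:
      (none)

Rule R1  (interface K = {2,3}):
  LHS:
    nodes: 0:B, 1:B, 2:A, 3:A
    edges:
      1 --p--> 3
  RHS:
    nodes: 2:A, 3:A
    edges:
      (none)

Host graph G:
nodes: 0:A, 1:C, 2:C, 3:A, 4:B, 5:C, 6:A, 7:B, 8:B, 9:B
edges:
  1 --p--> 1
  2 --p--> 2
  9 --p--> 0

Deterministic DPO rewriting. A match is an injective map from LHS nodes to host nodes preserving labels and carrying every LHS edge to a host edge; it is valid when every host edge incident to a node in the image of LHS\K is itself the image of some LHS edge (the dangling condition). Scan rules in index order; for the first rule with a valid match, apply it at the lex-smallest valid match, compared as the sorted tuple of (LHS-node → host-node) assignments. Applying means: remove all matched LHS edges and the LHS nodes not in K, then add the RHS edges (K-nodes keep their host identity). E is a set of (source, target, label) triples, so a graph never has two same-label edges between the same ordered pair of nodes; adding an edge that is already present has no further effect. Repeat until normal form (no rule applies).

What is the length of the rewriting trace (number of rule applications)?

start.  V:10 E:3  edges: 1-p->1 2-p->2 9-p->0
1. fire R0 via {0↦1, 1↦5, 2↦3, 3↦4}  →  V:7 E:2  edges: 2-p->2 9-p->0
2. fire R0 via {0↦2, 1↦1, 2↦6, 3↦7}  →  V:4 E:1  edges: 9-p->0
halt: no rule applies after step 2

Answer: 2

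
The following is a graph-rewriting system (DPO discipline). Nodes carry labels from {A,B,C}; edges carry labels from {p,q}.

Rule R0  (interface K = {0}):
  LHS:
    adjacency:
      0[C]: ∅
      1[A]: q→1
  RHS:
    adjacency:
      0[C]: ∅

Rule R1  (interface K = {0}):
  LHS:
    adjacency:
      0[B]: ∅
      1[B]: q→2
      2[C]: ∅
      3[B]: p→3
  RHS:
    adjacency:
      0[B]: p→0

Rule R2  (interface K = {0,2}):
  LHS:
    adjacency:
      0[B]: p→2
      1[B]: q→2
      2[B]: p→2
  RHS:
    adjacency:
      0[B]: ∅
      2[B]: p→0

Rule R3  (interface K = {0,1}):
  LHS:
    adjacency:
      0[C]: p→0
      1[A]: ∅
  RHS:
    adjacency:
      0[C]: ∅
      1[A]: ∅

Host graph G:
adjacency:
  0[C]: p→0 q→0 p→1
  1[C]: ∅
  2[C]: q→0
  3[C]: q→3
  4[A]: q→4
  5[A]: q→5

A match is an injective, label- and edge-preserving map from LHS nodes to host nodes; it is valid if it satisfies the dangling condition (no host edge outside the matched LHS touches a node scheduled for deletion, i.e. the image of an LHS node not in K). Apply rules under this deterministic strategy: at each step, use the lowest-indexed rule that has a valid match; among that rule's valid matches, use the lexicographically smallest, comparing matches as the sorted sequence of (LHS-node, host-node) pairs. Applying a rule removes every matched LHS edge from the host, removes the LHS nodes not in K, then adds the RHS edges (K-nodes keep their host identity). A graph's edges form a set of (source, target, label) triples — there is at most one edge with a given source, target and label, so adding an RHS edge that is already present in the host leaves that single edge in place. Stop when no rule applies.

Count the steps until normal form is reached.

Answer: 2

Derivation:
[0] host  ⇒  6 nodes, 7 edges  {0-p->0 0-q->0 0-p->1 2-q->0 3-q->3 4-q->4 5-q->5}
[1] R0 @ {0↦0, 1↦4}  ⇒  5 nodes, 6 edges  {0-p->0 0-q->0 0-p->1 2-q->0 3-q->3 5-q->5}
[2] R0 @ {0↦0, 1↦5}  ⇒  4 nodes, 5 edges  {0-p->0 0-q->0 0-p->1 2-q->0 3-q->3}
final graph: no rule applies after step 2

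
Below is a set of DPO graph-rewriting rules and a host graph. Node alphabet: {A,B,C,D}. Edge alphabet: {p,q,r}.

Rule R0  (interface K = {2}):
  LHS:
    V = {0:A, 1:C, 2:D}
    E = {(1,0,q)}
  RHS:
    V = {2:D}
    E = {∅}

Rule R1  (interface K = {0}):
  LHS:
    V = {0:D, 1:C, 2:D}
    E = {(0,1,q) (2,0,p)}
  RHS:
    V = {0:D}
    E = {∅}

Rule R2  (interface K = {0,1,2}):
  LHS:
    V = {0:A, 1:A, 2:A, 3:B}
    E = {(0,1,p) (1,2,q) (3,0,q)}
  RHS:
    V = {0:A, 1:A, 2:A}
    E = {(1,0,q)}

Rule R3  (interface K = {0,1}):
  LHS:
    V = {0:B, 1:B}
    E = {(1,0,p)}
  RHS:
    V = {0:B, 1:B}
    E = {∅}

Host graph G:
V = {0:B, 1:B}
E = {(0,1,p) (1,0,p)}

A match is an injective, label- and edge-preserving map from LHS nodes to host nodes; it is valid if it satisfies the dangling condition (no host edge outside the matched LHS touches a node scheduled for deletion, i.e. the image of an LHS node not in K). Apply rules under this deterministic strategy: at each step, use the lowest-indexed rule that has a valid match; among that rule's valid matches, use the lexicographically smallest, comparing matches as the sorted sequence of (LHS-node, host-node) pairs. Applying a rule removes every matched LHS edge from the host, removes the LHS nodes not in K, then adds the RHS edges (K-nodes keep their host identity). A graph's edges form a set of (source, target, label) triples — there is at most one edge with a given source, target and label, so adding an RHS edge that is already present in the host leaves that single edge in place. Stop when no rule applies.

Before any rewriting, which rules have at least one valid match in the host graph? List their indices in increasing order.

R0: no valid match — LHS pattern not found
R1: no valid match — LHS pattern not found
R2: no valid match — LHS pattern not found
R3: 2 valid matches — {0↦0, 1↦1}, {0↦1, 1↦0}

Answer: [R3]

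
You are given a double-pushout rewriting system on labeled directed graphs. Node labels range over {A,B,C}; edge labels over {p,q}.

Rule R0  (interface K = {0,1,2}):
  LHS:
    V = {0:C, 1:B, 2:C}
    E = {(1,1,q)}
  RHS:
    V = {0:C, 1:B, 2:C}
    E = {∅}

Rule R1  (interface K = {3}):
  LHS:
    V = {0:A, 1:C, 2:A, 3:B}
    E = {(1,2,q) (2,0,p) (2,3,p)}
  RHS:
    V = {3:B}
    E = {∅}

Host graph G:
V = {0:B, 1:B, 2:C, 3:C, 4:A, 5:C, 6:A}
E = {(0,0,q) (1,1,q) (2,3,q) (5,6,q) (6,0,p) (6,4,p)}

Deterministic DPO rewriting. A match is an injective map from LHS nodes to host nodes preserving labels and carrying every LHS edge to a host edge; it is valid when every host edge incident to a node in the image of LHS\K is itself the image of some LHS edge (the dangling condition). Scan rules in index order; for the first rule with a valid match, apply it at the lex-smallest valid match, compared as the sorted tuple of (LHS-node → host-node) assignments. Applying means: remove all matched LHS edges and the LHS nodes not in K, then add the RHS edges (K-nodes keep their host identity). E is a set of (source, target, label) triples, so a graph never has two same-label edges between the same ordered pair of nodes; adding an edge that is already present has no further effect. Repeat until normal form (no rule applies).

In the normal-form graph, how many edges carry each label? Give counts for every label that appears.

start.  V:7 E:6  edges: 0-q->0 1-q->1 2-q->3 5-q->6 6-p->0 6-p->4
1. fire R0 via {0↦2, 1↦0, 2↦3}  →  V:7 E:5  edges: 1-q->1 2-q->3 5-q->6 6-p->0 6-p->4
2. fire R0 via {0↦2, 1↦1, 2↦3}  →  V:7 E:4  edges: 2-q->3 5-q->6 6-p->0 6-p->4
3. fire R1 via {0↦4, 1↦5, 2↦6, 3↦0}  →  V:4 E:1  edges: 2-q->3
final graph: no rule applies after step 3
NF edges: [(2, 3, 'q')]

Answer: q:1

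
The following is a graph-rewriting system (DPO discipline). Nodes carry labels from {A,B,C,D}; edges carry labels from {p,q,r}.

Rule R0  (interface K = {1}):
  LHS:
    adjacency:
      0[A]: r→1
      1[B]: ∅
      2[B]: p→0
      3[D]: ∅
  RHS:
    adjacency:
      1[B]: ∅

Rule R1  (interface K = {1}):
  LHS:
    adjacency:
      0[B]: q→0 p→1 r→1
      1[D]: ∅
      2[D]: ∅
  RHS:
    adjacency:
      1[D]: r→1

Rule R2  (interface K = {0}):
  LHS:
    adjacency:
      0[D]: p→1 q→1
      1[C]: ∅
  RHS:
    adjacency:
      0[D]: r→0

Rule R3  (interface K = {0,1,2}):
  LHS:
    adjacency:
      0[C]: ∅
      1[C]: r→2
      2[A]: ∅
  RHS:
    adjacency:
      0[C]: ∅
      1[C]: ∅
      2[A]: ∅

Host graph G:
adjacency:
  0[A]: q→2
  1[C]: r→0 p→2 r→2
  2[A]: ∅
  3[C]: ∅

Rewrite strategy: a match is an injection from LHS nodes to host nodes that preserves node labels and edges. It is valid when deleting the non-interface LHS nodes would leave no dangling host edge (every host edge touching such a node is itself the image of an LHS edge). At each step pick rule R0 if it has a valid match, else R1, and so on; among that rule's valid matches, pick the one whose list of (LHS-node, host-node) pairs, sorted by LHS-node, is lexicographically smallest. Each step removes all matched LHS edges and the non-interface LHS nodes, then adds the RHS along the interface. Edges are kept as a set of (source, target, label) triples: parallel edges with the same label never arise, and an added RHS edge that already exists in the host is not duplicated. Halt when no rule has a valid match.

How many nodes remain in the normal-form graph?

Answer: 4

Rewrite trace:
start.  V:4 E:4  edges: 0-q->2 1-r->0 1-p->2 1-r->2
1. fire R3 via {0↦3, 1↦1, 2↦0}  →  V:4 E:3  edges: 0-q->2 1-p->2 1-r->2
2. fire R3 via {0↦3, 1↦1, 2↦2}  →  V:4 E:2  edges: 0-q->2 1-p->2
normal form: no rule applies after step 2
NF nodes: {0:A, 1:C, 2:A, 3:C}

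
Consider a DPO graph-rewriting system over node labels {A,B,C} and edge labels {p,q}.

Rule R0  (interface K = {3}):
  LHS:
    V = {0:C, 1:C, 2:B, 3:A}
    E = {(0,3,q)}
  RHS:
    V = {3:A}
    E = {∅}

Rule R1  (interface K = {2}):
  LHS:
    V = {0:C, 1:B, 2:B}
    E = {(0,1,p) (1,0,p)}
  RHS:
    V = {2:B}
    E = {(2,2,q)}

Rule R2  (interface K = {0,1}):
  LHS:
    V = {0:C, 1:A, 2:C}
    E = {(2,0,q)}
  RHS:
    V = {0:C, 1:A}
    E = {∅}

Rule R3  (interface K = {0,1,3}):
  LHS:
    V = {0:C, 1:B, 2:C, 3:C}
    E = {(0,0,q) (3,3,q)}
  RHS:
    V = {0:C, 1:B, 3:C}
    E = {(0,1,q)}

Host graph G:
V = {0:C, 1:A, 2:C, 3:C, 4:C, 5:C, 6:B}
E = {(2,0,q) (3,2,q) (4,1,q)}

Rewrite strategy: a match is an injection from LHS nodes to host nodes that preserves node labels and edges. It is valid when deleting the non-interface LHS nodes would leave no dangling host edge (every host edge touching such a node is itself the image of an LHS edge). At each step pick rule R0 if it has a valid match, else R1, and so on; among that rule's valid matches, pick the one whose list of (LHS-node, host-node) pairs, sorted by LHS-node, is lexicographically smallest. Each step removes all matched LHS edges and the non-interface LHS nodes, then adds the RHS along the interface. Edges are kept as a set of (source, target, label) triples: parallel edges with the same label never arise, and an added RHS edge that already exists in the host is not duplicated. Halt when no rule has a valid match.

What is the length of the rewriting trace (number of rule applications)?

Answer: 3

Steps:
start.  V:7 E:3  edges: 2-q->0 3-q->2 4-q->1
1. fire R0 via {0↦4, 1↦5, 2↦6, 3↦1}  →  V:4 E:2  edges: 2-q->0 3-q->2
2. fire R2 via {0↦2, 1↦1, 2↦3}  →  V:3 E:1  edges: 2-q->0
3. fire R2 via {0↦0, 1↦1, 2↦2}  →  V:2 E:0  edges: ∅
final graph: no rule applies after step 3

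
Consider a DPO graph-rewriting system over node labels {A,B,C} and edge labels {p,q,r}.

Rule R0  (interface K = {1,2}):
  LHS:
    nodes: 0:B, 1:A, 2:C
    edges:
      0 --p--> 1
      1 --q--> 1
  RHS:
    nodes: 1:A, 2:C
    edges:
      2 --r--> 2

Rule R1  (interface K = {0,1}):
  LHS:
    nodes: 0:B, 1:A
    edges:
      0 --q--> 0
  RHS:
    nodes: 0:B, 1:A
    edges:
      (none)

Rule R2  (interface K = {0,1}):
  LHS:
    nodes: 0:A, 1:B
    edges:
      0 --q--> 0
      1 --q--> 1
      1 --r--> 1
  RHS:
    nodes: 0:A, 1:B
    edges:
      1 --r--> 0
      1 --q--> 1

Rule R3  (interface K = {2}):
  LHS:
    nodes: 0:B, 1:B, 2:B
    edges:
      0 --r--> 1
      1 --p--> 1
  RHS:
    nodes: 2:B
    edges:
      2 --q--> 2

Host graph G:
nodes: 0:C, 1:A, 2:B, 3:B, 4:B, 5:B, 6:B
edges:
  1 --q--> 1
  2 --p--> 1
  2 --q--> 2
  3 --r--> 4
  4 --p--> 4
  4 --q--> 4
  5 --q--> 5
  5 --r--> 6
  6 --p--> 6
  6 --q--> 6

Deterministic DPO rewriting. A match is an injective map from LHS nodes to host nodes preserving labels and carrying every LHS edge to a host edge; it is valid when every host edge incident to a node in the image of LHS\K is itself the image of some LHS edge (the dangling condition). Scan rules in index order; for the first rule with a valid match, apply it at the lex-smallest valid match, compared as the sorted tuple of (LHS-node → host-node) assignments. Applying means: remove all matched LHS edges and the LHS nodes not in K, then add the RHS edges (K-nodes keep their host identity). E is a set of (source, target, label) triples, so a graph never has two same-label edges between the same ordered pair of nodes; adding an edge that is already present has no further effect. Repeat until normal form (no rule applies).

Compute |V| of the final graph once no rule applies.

Answer: 4

Steps:
[0] host  ⇒  7 nodes, 10 edges  {1-q->1 2-p->1 2-q->2 3-r->4 4-p->4 4-q->4 5-q->5 5-r->6 6-p->6 6-q->6}
[1] R1 @ {0↦2, 1↦1}  ⇒  7 nodes, 9 edges  {1-q->1 2-p->1 3-r->4 4-p->4 4-q->4 5-q->5 5-r->6 6-p->6 6-q->6}
[2] R0 @ {0↦2, 1↦1, 2↦0}  ⇒  6 nodes, 8 edges  {0-r->0 3-r->4 4-p->4 4-q->4 5-q->5 5-r->6 6-p->6 6-q->6}
[3] R1 @ {0↦4, 1↦1}  ⇒  6 nodes, 7 edges  {0-r->0 3-r->4 4-p->4 5-q->5 5-r->6 6-p->6 6-q->6}
[4] R1 @ {0↦5, 1↦1}  ⇒  6 nodes, 6 edges  {0-r->0 3-r->4 4-p->4 5-r->6 6-p->6 6-q->6}
[5] R1 @ {0↦6, 1↦1}  ⇒  6 nodes, 5 edges  {0-r->0 3-r->4 4-p->4 5-r->6 6-p->6}
[6] R3 @ {0↦3, 1↦4, 2↦5}  ⇒  4 nodes, 4 edges  {0-r->0 5-q->5 5-r->6 6-p->6}
[7] R1 @ {0↦5, 1↦1}  ⇒  4 nodes, 3 edges  {0-r->0 5-r->6 6-p->6}
halt: no rule applies after step 7
NF nodes: {0:C, 1:A, 5:B, 6:B}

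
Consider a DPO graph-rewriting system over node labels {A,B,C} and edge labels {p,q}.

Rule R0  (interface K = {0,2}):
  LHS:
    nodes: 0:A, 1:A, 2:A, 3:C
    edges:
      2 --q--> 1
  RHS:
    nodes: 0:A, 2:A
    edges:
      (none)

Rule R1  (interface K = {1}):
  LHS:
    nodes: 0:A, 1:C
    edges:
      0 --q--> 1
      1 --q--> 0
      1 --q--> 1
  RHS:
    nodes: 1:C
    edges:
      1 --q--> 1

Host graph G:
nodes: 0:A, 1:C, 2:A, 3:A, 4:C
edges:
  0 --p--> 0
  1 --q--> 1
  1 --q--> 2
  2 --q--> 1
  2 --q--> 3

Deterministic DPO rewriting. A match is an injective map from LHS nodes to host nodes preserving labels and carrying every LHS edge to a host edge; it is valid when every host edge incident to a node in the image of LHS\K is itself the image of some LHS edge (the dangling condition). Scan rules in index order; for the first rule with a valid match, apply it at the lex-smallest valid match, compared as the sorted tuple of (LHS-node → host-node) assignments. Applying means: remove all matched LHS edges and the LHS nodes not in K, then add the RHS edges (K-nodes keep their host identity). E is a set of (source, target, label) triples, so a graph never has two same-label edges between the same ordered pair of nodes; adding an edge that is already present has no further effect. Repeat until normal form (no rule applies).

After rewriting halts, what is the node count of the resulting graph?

Answer: 2

Rewrite trace:
initial: |V|=5 |E|=5  E = 0-p->0 1-q->1 1-q->2 2-q->1 2-q->3
step 1: apply R0 at {0↦0, 1↦3, 2↦2, 3↦4}  → |V|=3 |E|=4  E = 0-p->0 1-q->1 1-q->2 2-q->1
step 2: apply R1 at {0↦2, 1↦1}  → |V|=2 |E|=2  E = 0-p->0 1-q->1
normal form: no rule applies after step 2
NF nodes: {0:A, 1:C}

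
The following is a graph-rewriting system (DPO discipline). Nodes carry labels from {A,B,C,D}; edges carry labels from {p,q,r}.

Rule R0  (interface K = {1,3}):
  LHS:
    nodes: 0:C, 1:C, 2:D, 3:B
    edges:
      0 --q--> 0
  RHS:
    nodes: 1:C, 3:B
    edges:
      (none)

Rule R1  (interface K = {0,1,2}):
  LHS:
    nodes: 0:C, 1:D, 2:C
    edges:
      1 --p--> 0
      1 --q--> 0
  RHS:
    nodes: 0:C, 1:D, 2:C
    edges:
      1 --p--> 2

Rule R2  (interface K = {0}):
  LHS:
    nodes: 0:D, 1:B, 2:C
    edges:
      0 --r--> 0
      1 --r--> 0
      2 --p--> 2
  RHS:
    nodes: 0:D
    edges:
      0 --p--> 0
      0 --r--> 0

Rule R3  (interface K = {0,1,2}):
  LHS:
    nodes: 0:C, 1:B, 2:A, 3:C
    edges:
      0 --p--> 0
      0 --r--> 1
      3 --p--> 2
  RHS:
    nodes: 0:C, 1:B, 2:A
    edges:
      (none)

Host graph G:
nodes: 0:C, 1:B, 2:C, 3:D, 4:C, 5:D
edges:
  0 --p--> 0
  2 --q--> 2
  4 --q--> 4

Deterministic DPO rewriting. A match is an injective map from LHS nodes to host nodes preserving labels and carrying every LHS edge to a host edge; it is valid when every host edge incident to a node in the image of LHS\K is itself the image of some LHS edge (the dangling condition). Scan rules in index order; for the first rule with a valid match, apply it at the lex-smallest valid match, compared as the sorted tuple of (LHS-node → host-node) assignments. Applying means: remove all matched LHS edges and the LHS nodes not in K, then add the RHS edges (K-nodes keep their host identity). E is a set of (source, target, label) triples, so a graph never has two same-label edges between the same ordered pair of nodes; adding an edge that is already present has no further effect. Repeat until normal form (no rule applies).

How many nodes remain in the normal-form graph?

initial: |V|=6 |E|=3  E = 0-p->0 2-q->2 4-q->4
step 1: apply R0 at {0↦2, 1↦0, 2↦3, 3↦1}  → |V|=4 |E|=2  E = 0-p->0 4-q->4
step 2: apply R0 at {0↦4, 1↦0, 2↦5, 3↦1}  → |V|=2 |E|=1  E = 0-p->0
normal form: no rule applies after step 2
NF nodes: {0:C, 1:B}

Answer: 2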